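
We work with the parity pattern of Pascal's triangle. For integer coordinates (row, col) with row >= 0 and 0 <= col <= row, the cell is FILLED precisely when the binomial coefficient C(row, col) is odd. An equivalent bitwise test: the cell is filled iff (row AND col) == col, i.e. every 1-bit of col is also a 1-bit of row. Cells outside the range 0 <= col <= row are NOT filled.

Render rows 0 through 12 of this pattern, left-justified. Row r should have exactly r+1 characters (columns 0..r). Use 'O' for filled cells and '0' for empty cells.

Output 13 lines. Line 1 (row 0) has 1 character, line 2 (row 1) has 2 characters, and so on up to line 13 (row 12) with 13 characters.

Answer: O
OO
O0O
OOOO
O000O
OO00OO
O0O0O0O
OOOOOOOO
O0000000O
OO000000OO
O0O00000O0O
OOOO0000OOOO
O000O000O000O

Derivation:
r0=0: O
r1=1: OO
r2=10: O0O
r3=11: OOOO
r4=100: O000O
r5=101: OO00OO
r6=110: O0O0O0O
r7=111: OOOOOOOO
r8=1000: O0000000O
r9=1001: OO000000OO
r10=1010: O0O00000O0O
r11=1011: OOOO0000OOOO
r12=1100: O000O000O000O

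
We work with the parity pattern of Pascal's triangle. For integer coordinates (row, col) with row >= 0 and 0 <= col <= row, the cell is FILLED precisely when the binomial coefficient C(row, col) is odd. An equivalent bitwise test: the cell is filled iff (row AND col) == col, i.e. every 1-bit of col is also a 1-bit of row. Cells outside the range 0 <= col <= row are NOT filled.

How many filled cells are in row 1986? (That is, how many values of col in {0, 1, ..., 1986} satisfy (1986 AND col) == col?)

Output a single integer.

1986 in binary = 11111000010
popcount(1986) = number of 1-bits in 11111000010 = 6
A col c satisfies (1986 AND c) == c iff every set bit of c is also set in 1986; each of the 6 set bits of 1986 can independently be on or off in c.
count = 2^6 = 64

Answer: 64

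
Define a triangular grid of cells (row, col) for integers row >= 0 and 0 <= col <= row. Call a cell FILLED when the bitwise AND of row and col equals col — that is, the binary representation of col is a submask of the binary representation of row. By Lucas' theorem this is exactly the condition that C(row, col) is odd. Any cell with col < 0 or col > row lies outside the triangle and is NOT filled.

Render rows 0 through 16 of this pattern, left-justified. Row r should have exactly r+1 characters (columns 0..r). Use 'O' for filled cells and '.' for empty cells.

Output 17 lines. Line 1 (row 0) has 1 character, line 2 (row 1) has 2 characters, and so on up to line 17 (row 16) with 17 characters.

r0=0: O
r1=1: OO
r2=10: O.O
r3=11: OOOO
r4=100: O...O
r5=101: OO..OO
r6=110: O.O.O.O
r7=111: OOOOOOOO
r8=1000: O.......O
r9=1001: OO......OO
r10=1010: O.O.....O.O
r11=1011: OOOO....OOOO
r12=1100: O...O...O...O
r13=1101: OO..OO..OO..OO
r14=1110: O.O.O.O.O.O.O.O
r15=1111: OOOOOOOOOOOOOOOO
r16=10000: O...............O

Answer: O
OO
O.O
OOOO
O...O
OO..OO
O.O.O.O
OOOOOOOO
O.......O
OO......OO
O.O.....O.O
OOOO....OOOO
O...O...O...O
OO..OO..OO..OO
O.O.O.O.O.O.O.O
OOOOOOOOOOOOOOOO
O...............O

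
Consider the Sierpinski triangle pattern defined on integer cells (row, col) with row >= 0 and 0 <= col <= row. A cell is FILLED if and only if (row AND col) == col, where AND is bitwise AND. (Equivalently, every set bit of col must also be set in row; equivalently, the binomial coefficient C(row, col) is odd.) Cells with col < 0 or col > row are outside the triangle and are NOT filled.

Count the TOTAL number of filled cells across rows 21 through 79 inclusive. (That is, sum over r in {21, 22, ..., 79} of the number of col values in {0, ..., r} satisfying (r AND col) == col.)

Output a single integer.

Answer: 788

Derivation:
r21=10101 pc3: +8 =8
r22=10110 pc3: +8 =16
r23=10111 pc4: +16 =32
r24=11000 pc2: +4 =36
r25=11001 pc3: +8 =44
r26=11010 pc3: +8 =52
r27=11011 pc4: +16 =68
r28=11100 pc3: +8 =76
r29=11101 pc4: +16 =92
r30=11110 pc4: +16 =108
r31=11111 pc5: +32 =140
r32=100000 pc1: +2 =142
r33=100001 pc2: +4 =146
r34=100010 pc2: +4 =150
r35=100011 pc3: +8 =158
r36=100100 pc2: +4 =162
r37=100101 pc3: +8 =170
r38=100110 pc3: +8 =178
r39=100111 pc4: +16 =194
r40=101000 pc2: +4 =198
r41=101001 pc3: +8 =206
r42=101010 pc3: +8 =214
r43=101011 pc4: +16 =230
r44=101100 pc3: +8 =238
r45=101101 pc4: +16 =254
r46=101110 pc4: +16 =270
r47=101111 pc5: +32 =302
r48=110000 pc2: +4 =306
r49=110001 pc3: +8 =314
r50=110010 pc3: +8 =322
r51=110011 pc4: +16 =338
r52=110100 pc3: +8 =346
r53=110101 pc4: +16 =362
r54=110110 pc4: +16 =378
r55=110111 pc5: +32 =410
r56=111000 pc3: +8 =418
r57=111001 pc4: +16 =434
r58=111010 pc4: +16 =450
r59=111011 pc5: +32 =482
r60=111100 pc4: +16 =498
r61=111101 pc5: +32 =530
r62=111110 pc5: +32 =562
r63=111111 pc6: +64 =626
r64=1000000 pc1: +2 =628
r65=1000001 pc2: +4 =632
r66=1000010 pc2: +4 =636
r67=1000011 pc3: +8 =644
r68=1000100 pc2: +4 =648
r69=1000101 pc3: +8 =656
r70=1000110 pc3: +8 =664
r71=1000111 pc4: +16 =680
r72=1001000 pc2: +4 =684
r73=1001001 pc3: +8 =692
r74=1001010 pc3: +8 =700
r75=1001011 pc4: +16 =716
r76=1001100 pc3: +8 =724
r77=1001101 pc4: +16 =740
r78=1001110 pc4: +16 =756
r79=1001111 pc5: +32 =788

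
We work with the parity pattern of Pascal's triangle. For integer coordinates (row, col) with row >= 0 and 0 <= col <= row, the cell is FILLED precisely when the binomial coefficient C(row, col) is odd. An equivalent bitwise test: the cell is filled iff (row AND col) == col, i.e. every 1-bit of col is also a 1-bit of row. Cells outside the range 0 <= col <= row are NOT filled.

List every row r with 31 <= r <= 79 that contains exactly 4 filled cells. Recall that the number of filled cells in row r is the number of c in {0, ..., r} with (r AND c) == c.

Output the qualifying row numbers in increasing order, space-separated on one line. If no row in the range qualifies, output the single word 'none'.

Answer: 33 34 36 40 48 65 66 68 72

Derivation:
Row r has 2^popcount(r) filled cells, so we need popcount(r) = log2(4) = 2.
Scan r = 31..79 and keep those with exactly 2 one-bits:
r=31=11111 popcount=5 -> skip
r=32=100000 popcount=1 -> skip
r=33=100001 popcount=2 -> KEEP
r=34=100010 popcount=2 -> KEEP
r=35=100011 popcount=3 -> skip
r=36=100100 popcount=2 -> KEEP
r=37=100101 popcount=3 -> skip
r=38=100110 popcount=3 -> skip
r=39=100111 popcount=4 -> skip
r=40=101000 popcount=2 -> KEEP
r=41=101001 popcount=3 -> skip
r=42=101010 popcount=3 -> skip
r=43=101011 popcount=4 -> skip
r=44=101100 popcount=3 -> skip
r=45=101101 popcount=4 -> skip
r=46=101110 popcount=4 -> skip
r=47=101111 popcount=5 -> skip
r=48=110000 popcount=2 -> KEEP
r=49=110001 popcount=3 -> skip
r=50=110010 popcount=3 -> skip
r=51=110011 popcount=4 -> skip
r=52=110100 popcount=3 -> skip
r=53=110101 popcount=4 -> skip
r=54=110110 popcount=4 -> skip
r=55=110111 popcount=5 -> skip
r=56=111000 popcount=3 -> skip
r=57=111001 popcount=4 -> skip
r=58=111010 popcount=4 -> skip
r=59=111011 popcount=5 -> skip
r=60=111100 popcount=4 -> skip
r=61=111101 popcount=5 -> skip
r=62=111110 popcount=5 -> skip
r=63=111111 popcount=6 -> skip
r=64=1000000 popcount=1 -> skip
r=65=1000001 popcount=2 -> KEEP
r=66=1000010 popcount=2 -> KEEP
r=67=1000011 popcount=3 -> skip
r=68=1000100 popcount=2 -> KEEP
r=69=1000101 popcount=3 -> skip
r=70=1000110 popcount=3 -> skip
r=71=1000111 popcount=4 -> skip
r=72=1001000 popcount=2 -> KEEP
r=73=1001001 popcount=3 -> skip
r=74=1001010 popcount=3 -> skip
r=75=1001011 popcount=4 -> skip
r=76=1001100 popcount=3 -> skip
r=77=1001101 popcount=4 -> skip
r=78=1001110 popcount=4 -> skip
r=79=1001111 popcount=5 -> skip
Kept rows: 33 34 36 40 48 65 66 68 72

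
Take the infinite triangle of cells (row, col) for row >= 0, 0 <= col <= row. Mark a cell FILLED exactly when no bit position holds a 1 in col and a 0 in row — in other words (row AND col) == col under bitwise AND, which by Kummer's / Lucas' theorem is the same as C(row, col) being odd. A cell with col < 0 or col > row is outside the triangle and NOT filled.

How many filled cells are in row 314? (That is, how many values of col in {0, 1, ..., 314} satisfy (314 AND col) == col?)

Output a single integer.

Answer: 32

Derivation:
314 in binary = 100111010
popcount(314) = number of 1-bits in 100111010 = 5
A col c satisfies (314 AND c) == c iff every set bit of c is also set in 314; each of the 5 set bits of 314 can independently be on or off in c.
count = 2^5 = 32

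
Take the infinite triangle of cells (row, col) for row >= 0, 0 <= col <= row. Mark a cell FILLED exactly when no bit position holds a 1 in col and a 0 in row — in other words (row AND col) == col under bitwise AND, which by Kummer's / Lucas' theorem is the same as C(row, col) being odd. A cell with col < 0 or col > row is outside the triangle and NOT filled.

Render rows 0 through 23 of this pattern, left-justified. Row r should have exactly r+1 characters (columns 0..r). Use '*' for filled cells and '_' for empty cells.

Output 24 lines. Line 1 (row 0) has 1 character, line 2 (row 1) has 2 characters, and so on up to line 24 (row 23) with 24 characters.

r0=0: *
r1=1: **
r2=10: *_*
r3=11: ****
r4=100: *___*
r5=101: **__**
r6=110: *_*_*_*
r7=111: ********
r8=1000: *_______*
r9=1001: **______**
r10=1010: *_*_____*_*
r11=1011: ****____****
r12=1100: *___*___*___*
r13=1101: **__**__**__**
r14=1110: *_*_*_*_*_*_*_*
r15=1111: ****************
r16=10000: *_______________*
r17=10001: **______________**
r18=10010: *_*_____________*_*
r19=10011: ****____________****
r20=10100: *___*___________*___*
r21=10101: **__**__________**__**
r22=10110: *_*_*_*_________*_*_*_*
r23=10111: ********________********

Answer: *
**
*_*
****
*___*
**__**
*_*_*_*
********
*_______*
**______**
*_*_____*_*
****____****
*___*___*___*
**__**__**__**
*_*_*_*_*_*_*_*
****************
*_______________*
**______________**
*_*_____________*_*
****____________****
*___*___________*___*
**__**__________**__**
*_*_*_*_________*_*_*_*
********________********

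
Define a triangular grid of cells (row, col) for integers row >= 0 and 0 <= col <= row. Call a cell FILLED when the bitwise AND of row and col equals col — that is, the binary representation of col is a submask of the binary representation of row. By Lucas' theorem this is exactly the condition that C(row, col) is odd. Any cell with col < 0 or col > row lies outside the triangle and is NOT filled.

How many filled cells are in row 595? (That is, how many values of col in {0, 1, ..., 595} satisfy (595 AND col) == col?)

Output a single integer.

Answer: 32

Derivation:
595 in binary = 1001010011
popcount(595) = number of 1-bits in 1001010011 = 5
A col c satisfies (595 AND c) == c iff every set bit of c is also set in 595; each of the 5 set bits of 595 can independently be on or off in c.
count = 2^5 = 32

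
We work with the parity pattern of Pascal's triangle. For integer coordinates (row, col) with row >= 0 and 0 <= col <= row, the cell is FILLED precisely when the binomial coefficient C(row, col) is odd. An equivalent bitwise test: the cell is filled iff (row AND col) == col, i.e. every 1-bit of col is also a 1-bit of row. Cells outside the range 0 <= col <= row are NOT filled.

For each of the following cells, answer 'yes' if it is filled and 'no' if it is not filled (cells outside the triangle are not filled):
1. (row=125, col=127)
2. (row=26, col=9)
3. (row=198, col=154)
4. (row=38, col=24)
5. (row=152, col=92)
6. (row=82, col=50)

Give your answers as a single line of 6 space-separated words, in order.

(125,127): col outside [0, 125] -> not filled
(26,9): row=0b11010, col=0b1001, row AND col = 0b1000 = 8; 8 != 9 -> empty
(198,154): row=0b11000110, col=0b10011010, row AND col = 0b10000010 = 130; 130 != 154 -> empty
(38,24): row=0b100110, col=0b11000, row AND col = 0b0 = 0; 0 != 24 -> empty
(152,92): row=0b10011000, col=0b1011100, row AND col = 0b11000 = 24; 24 != 92 -> empty
(82,50): row=0b1010010, col=0b110010, row AND col = 0b10010 = 18; 18 != 50 -> empty

Answer: no no no no no no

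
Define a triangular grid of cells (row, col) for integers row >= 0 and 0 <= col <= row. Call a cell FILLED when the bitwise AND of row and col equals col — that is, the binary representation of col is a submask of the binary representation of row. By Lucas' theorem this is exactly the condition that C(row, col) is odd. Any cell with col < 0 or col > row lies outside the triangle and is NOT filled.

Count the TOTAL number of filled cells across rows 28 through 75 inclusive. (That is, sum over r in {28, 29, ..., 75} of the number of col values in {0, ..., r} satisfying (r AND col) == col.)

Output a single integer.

Answer: 648

Derivation:
r28=11100 pc3: +8 =8
r29=11101 pc4: +16 =24
r30=11110 pc4: +16 =40
r31=11111 pc5: +32 =72
r32=100000 pc1: +2 =74
r33=100001 pc2: +4 =78
r34=100010 pc2: +4 =82
r35=100011 pc3: +8 =90
r36=100100 pc2: +4 =94
r37=100101 pc3: +8 =102
r38=100110 pc3: +8 =110
r39=100111 pc4: +16 =126
r40=101000 pc2: +4 =130
r41=101001 pc3: +8 =138
r42=101010 pc3: +8 =146
r43=101011 pc4: +16 =162
r44=101100 pc3: +8 =170
r45=101101 pc4: +16 =186
r46=101110 pc4: +16 =202
r47=101111 pc5: +32 =234
r48=110000 pc2: +4 =238
r49=110001 pc3: +8 =246
r50=110010 pc3: +8 =254
r51=110011 pc4: +16 =270
r52=110100 pc3: +8 =278
r53=110101 pc4: +16 =294
r54=110110 pc4: +16 =310
r55=110111 pc5: +32 =342
r56=111000 pc3: +8 =350
r57=111001 pc4: +16 =366
r58=111010 pc4: +16 =382
r59=111011 pc5: +32 =414
r60=111100 pc4: +16 =430
r61=111101 pc5: +32 =462
r62=111110 pc5: +32 =494
r63=111111 pc6: +64 =558
r64=1000000 pc1: +2 =560
r65=1000001 pc2: +4 =564
r66=1000010 pc2: +4 =568
r67=1000011 pc3: +8 =576
r68=1000100 pc2: +4 =580
r69=1000101 pc3: +8 =588
r70=1000110 pc3: +8 =596
r71=1000111 pc4: +16 =612
r72=1001000 pc2: +4 =616
r73=1001001 pc3: +8 =624
r74=1001010 pc3: +8 =632
r75=1001011 pc4: +16 =648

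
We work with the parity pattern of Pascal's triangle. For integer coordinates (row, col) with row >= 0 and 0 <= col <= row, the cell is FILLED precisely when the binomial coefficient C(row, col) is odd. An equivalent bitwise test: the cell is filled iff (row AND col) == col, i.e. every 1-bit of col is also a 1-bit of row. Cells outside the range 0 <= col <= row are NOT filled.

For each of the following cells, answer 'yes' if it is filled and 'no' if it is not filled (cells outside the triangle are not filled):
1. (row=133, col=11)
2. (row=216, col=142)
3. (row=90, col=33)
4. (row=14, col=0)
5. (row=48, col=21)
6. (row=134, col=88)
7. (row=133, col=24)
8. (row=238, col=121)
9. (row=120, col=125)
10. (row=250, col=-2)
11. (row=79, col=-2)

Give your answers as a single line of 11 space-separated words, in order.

(133,11): row=0b10000101, col=0b1011, row AND col = 0b1 = 1; 1 != 11 -> empty
(216,142): row=0b11011000, col=0b10001110, row AND col = 0b10001000 = 136; 136 != 142 -> empty
(90,33): row=0b1011010, col=0b100001, row AND col = 0b0 = 0; 0 != 33 -> empty
(14,0): row=0b1110, col=0b0, row AND col = 0b0 = 0; 0 == 0 -> filled
(48,21): row=0b110000, col=0b10101, row AND col = 0b10000 = 16; 16 != 21 -> empty
(134,88): row=0b10000110, col=0b1011000, row AND col = 0b0 = 0; 0 != 88 -> empty
(133,24): row=0b10000101, col=0b11000, row AND col = 0b0 = 0; 0 != 24 -> empty
(238,121): row=0b11101110, col=0b1111001, row AND col = 0b1101000 = 104; 104 != 121 -> empty
(120,125): col outside [0, 120] -> not filled
(250,-2): col outside [0, 250] -> not filled
(79,-2): col outside [0, 79] -> not filled

Answer: no no no yes no no no no no no no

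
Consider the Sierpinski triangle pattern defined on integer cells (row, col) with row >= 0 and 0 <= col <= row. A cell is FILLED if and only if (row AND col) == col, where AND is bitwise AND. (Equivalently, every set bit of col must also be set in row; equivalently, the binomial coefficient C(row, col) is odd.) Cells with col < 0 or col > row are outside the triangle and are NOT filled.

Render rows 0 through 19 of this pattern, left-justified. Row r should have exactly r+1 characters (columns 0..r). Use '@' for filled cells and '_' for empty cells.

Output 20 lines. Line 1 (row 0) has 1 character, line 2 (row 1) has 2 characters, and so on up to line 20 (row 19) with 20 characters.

r0=0: @
r1=1: @@
r2=10: @_@
r3=11: @@@@
r4=100: @___@
r5=101: @@__@@
r6=110: @_@_@_@
r7=111: @@@@@@@@
r8=1000: @_______@
r9=1001: @@______@@
r10=1010: @_@_____@_@
r11=1011: @@@@____@@@@
r12=1100: @___@___@___@
r13=1101: @@__@@__@@__@@
r14=1110: @_@_@_@_@_@_@_@
r15=1111: @@@@@@@@@@@@@@@@
r16=10000: @_______________@
r17=10001: @@______________@@
r18=10010: @_@_____________@_@
r19=10011: @@@@____________@@@@

Answer: @
@@
@_@
@@@@
@___@
@@__@@
@_@_@_@
@@@@@@@@
@_______@
@@______@@
@_@_____@_@
@@@@____@@@@
@___@___@___@
@@__@@__@@__@@
@_@_@_@_@_@_@_@
@@@@@@@@@@@@@@@@
@_______________@
@@______________@@
@_@_____________@_@
@@@@____________@@@@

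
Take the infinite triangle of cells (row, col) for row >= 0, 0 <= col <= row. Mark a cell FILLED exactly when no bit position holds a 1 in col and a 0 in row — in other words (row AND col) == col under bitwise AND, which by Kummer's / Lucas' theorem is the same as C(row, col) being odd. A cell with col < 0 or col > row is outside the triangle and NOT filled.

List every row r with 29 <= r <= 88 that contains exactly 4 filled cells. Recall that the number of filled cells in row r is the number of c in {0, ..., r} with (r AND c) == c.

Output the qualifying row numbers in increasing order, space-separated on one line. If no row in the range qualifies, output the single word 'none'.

Row r has 2^popcount(r) filled cells, so we need popcount(r) = log2(4) = 2.
Scan r = 29..88 and keep those with exactly 2 one-bits:
r=29=11101 popcount=4 -> skip
r=30=11110 popcount=4 -> skip
r=31=11111 popcount=5 -> skip
r=32=100000 popcount=1 -> skip
r=33=100001 popcount=2 -> KEEP
r=34=100010 popcount=2 -> KEEP
r=35=100011 popcount=3 -> skip
r=36=100100 popcount=2 -> KEEP
r=37=100101 popcount=3 -> skip
r=38=100110 popcount=3 -> skip
r=39=100111 popcount=4 -> skip
r=40=101000 popcount=2 -> KEEP
r=41=101001 popcount=3 -> skip
r=42=101010 popcount=3 -> skip
r=43=101011 popcount=4 -> skip
r=44=101100 popcount=3 -> skip
r=45=101101 popcount=4 -> skip
r=46=101110 popcount=4 -> skip
r=47=101111 popcount=5 -> skip
r=48=110000 popcount=2 -> KEEP
r=49=110001 popcount=3 -> skip
r=50=110010 popcount=3 -> skip
r=51=110011 popcount=4 -> skip
r=52=110100 popcount=3 -> skip
r=53=110101 popcount=4 -> skip
r=54=110110 popcount=4 -> skip
r=55=110111 popcount=5 -> skip
r=56=111000 popcount=3 -> skip
r=57=111001 popcount=4 -> skip
r=58=111010 popcount=4 -> skip
r=59=111011 popcount=5 -> skip
r=60=111100 popcount=4 -> skip
r=61=111101 popcount=5 -> skip
r=62=111110 popcount=5 -> skip
r=63=111111 popcount=6 -> skip
r=64=1000000 popcount=1 -> skip
r=65=1000001 popcount=2 -> KEEP
r=66=1000010 popcount=2 -> KEEP
r=67=1000011 popcount=3 -> skip
r=68=1000100 popcount=2 -> KEEP
r=69=1000101 popcount=3 -> skip
r=70=1000110 popcount=3 -> skip
r=71=1000111 popcount=4 -> skip
r=72=1001000 popcount=2 -> KEEP
r=73=1001001 popcount=3 -> skip
r=74=1001010 popcount=3 -> skip
r=75=1001011 popcount=4 -> skip
r=76=1001100 popcount=3 -> skip
r=77=1001101 popcount=4 -> skip
r=78=1001110 popcount=4 -> skip
r=79=1001111 popcount=5 -> skip
r=80=1010000 popcount=2 -> KEEP
r=81=1010001 popcount=3 -> skip
r=82=1010010 popcount=3 -> skip
r=83=1010011 popcount=4 -> skip
r=84=1010100 popcount=3 -> skip
r=85=1010101 popcount=4 -> skip
r=86=1010110 popcount=4 -> skip
r=87=1010111 popcount=5 -> skip
r=88=1011000 popcount=3 -> skip
Kept rows: 33 34 36 40 48 65 66 68 72 80

Answer: 33 34 36 40 48 65 66 68 72 80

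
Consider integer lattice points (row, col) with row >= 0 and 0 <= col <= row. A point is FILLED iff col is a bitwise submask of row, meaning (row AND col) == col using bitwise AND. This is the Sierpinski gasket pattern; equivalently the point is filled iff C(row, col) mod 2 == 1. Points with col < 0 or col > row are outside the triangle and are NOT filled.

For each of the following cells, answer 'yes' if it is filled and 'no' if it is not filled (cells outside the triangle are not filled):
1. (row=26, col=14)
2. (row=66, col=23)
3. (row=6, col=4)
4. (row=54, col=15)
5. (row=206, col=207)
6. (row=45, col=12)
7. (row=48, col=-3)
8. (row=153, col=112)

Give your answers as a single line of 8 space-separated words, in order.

(26,14): row=0b11010, col=0b1110, row AND col = 0b1010 = 10; 10 != 14 -> empty
(66,23): row=0b1000010, col=0b10111, row AND col = 0b10 = 2; 2 != 23 -> empty
(6,4): row=0b110, col=0b100, row AND col = 0b100 = 4; 4 == 4 -> filled
(54,15): row=0b110110, col=0b1111, row AND col = 0b110 = 6; 6 != 15 -> empty
(206,207): col outside [0, 206] -> not filled
(45,12): row=0b101101, col=0b1100, row AND col = 0b1100 = 12; 12 == 12 -> filled
(48,-3): col outside [0, 48] -> not filled
(153,112): row=0b10011001, col=0b1110000, row AND col = 0b10000 = 16; 16 != 112 -> empty

Answer: no no yes no no yes no no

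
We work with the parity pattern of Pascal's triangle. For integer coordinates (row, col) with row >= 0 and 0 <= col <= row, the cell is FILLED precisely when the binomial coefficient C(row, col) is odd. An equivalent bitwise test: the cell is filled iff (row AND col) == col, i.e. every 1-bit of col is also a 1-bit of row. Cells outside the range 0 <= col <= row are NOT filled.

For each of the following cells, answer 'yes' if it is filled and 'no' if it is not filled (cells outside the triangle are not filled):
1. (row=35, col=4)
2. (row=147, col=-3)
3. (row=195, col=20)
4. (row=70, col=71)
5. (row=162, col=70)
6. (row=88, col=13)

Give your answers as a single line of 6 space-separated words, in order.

Answer: no no no no no no

Derivation:
(35,4): row=0b100011, col=0b100, row AND col = 0b0 = 0; 0 != 4 -> empty
(147,-3): col outside [0, 147] -> not filled
(195,20): row=0b11000011, col=0b10100, row AND col = 0b0 = 0; 0 != 20 -> empty
(70,71): col outside [0, 70] -> not filled
(162,70): row=0b10100010, col=0b1000110, row AND col = 0b10 = 2; 2 != 70 -> empty
(88,13): row=0b1011000, col=0b1101, row AND col = 0b1000 = 8; 8 != 13 -> empty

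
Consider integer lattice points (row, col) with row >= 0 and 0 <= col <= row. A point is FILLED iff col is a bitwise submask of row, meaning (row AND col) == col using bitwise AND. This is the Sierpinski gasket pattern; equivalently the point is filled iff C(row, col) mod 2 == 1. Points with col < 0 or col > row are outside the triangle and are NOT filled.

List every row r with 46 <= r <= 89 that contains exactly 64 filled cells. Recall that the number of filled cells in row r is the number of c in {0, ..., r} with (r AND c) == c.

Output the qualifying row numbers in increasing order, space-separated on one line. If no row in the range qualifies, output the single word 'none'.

Answer: 63

Derivation:
Row r has 2^popcount(r) filled cells, so we need popcount(r) = log2(64) = 6.
Scan r = 46..89 and keep those with exactly 6 one-bits:
r=46=101110 popcount=4 -> skip
r=47=101111 popcount=5 -> skip
r=48=110000 popcount=2 -> skip
r=49=110001 popcount=3 -> skip
r=50=110010 popcount=3 -> skip
r=51=110011 popcount=4 -> skip
r=52=110100 popcount=3 -> skip
r=53=110101 popcount=4 -> skip
r=54=110110 popcount=4 -> skip
r=55=110111 popcount=5 -> skip
r=56=111000 popcount=3 -> skip
r=57=111001 popcount=4 -> skip
r=58=111010 popcount=4 -> skip
r=59=111011 popcount=5 -> skip
r=60=111100 popcount=4 -> skip
r=61=111101 popcount=5 -> skip
r=62=111110 popcount=5 -> skip
r=63=111111 popcount=6 -> KEEP
r=64=1000000 popcount=1 -> skip
r=65=1000001 popcount=2 -> skip
r=66=1000010 popcount=2 -> skip
r=67=1000011 popcount=3 -> skip
r=68=1000100 popcount=2 -> skip
r=69=1000101 popcount=3 -> skip
r=70=1000110 popcount=3 -> skip
r=71=1000111 popcount=4 -> skip
r=72=1001000 popcount=2 -> skip
r=73=1001001 popcount=3 -> skip
r=74=1001010 popcount=3 -> skip
r=75=1001011 popcount=4 -> skip
r=76=1001100 popcount=3 -> skip
r=77=1001101 popcount=4 -> skip
r=78=1001110 popcount=4 -> skip
r=79=1001111 popcount=5 -> skip
r=80=1010000 popcount=2 -> skip
r=81=1010001 popcount=3 -> skip
r=82=1010010 popcount=3 -> skip
r=83=1010011 popcount=4 -> skip
r=84=1010100 popcount=3 -> skip
r=85=1010101 popcount=4 -> skip
r=86=1010110 popcount=4 -> skip
r=87=1010111 popcount=5 -> skip
r=88=1011000 popcount=3 -> skip
r=89=1011001 popcount=4 -> skip
Kept rows: 63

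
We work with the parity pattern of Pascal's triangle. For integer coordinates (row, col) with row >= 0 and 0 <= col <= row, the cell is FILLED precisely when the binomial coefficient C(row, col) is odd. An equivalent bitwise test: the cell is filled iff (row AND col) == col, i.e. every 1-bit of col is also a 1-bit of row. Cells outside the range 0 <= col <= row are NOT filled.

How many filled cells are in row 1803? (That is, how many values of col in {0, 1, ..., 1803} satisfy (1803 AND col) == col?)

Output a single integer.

Answer: 64

Derivation:
1803 in binary = 11100001011
popcount(1803) = number of 1-bits in 11100001011 = 6
A col c satisfies (1803 AND c) == c iff every set bit of c is also set in 1803; each of the 6 set bits of 1803 can independently be on or off in c.
count = 2^6 = 64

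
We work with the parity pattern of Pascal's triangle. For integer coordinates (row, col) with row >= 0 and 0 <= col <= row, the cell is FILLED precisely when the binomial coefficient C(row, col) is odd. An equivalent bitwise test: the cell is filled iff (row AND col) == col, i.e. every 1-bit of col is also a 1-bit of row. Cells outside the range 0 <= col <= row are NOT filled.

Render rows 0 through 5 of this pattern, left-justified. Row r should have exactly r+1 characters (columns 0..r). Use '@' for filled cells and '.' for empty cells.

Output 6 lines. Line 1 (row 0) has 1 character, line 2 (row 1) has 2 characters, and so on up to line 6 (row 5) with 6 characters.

Answer: @
@@
@.@
@@@@
@...@
@@..@@

Derivation:
r0=0: @
r1=1: @@
r2=10: @.@
r3=11: @@@@
r4=100: @...@
r5=101: @@..@@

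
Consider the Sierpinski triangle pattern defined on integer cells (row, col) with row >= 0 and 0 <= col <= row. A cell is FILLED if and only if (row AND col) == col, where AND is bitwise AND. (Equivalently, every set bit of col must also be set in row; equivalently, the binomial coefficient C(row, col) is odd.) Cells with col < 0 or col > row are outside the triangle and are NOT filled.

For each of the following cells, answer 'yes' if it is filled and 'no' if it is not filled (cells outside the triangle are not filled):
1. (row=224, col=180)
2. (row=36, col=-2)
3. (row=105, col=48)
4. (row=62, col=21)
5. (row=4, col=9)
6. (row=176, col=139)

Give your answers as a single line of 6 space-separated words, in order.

(224,180): row=0b11100000, col=0b10110100, row AND col = 0b10100000 = 160; 160 != 180 -> empty
(36,-2): col outside [0, 36] -> not filled
(105,48): row=0b1101001, col=0b110000, row AND col = 0b100000 = 32; 32 != 48 -> empty
(62,21): row=0b111110, col=0b10101, row AND col = 0b10100 = 20; 20 != 21 -> empty
(4,9): col outside [0, 4] -> not filled
(176,139): row=0b10110000, col=0b10001011, row AND col = 0b10000000 = 128; 128 != 139 -> empty

Answer: no no no no no no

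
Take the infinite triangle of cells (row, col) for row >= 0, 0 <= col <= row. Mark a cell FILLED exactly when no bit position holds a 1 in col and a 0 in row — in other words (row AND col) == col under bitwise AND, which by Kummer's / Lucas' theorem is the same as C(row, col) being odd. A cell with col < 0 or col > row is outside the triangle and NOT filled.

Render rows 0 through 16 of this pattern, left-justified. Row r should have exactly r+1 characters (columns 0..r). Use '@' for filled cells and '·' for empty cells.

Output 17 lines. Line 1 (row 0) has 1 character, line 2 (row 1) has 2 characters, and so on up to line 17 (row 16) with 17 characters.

Answer: @
@@
@·@
@@@@
@···@
@@··@@
@·@·@·@
@@@@@@@@
@·······@
@@······@@
@·@·····@·@
@@@@····@@@@
@···@···@···@
@@··@@··@@··@@
@·@·@·@·@·@·@·@
@@@@@@@@@@@@@@@@
@···············@

Derivation:
r0=0: @
r1=1: @@
r2=10: @·@
r3=11: @@@@
r4=100: @···@
r5=101: @@··@@
r6=110: @·@·@·@
r7=111: @@@@@@@@
r8=1000: @·······@
r9=1001: @@······@@
r10=1010: @·@·····@·@
r11=1011: @@@@····@@@@
r12=1100: @···@···@···@
r13=1101: @@··@@··@@··@@
r14=1110: @·@·@·@·@·@·@·@
r15=1111: @@@@@@@@@@@@@@@@
r16=10000: @···············@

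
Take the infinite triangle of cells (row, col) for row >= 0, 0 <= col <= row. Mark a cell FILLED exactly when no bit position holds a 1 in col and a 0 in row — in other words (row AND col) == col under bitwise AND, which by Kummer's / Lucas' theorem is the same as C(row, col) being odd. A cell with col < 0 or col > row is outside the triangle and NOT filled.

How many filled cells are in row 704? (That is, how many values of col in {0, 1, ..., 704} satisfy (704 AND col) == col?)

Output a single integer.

704 in binary = 1011000000
popcount(704) = number of 1-bits in 1011000000 = 3
A col c satisfies (704 AND c) == c iff every set bit of c is also set in 704; each of the 3 set bits of 704 can independently be on or off in c.
count = 2^3 = 8

Answer: 8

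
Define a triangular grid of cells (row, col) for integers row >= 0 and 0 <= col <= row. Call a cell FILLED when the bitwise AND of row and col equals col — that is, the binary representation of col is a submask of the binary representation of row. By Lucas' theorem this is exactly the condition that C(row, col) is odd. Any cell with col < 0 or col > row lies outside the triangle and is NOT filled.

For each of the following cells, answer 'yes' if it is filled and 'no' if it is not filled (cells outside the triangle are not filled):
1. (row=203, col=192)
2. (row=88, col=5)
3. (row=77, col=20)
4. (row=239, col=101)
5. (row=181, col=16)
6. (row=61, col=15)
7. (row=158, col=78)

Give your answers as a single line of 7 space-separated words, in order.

Answer: yes no no yes yes no no

Derivation:
(203,192): row=0b11001011, col=0b11000000, row AND col = 0b11000000 = 192; 192 == 192 -> filled
(88,5): row=0b1011000, col=0b101, row AND col = 0b0 = 0; 0 != 5 -> empty
(77,20): row=0b1001101, col=0b10100, row AND col = 0b100 = 4; 4 != 20 -> empty
(239,101): row=0b11101111, col=0b1100101, row AND col = 0b1100101 = 101; 101 == 101 -> filled
(181,16): row=0b10110101, col=0b10000, row AND col = 0b10000 = 16; 16 == 16 -> filled
(61,15): row=0b111101, col=0b1111, row AND col = 0b1101 = 13; 13 != 15 -> empty
(158,78): row=0b10011110, col=0b1001110, row AND col = 0b1110 = 14; 14 != 78 -> empty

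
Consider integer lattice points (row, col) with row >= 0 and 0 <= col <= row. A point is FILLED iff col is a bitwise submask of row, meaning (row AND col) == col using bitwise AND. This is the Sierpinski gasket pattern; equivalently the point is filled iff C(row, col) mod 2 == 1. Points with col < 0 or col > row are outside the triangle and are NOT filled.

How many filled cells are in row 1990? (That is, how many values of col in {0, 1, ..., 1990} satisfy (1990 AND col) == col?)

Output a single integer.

Answer: 128

Derivation:
1990 in binary = 11111000110
popcount(1990) = number of 1-bits in 11111000110 = 7
A col c satisfies (1990 AND c) == c iff every set bit of c is also set in 1990; each of the 7 set bits of 1990 can independently be on or off in c.
count = 2^7 = 128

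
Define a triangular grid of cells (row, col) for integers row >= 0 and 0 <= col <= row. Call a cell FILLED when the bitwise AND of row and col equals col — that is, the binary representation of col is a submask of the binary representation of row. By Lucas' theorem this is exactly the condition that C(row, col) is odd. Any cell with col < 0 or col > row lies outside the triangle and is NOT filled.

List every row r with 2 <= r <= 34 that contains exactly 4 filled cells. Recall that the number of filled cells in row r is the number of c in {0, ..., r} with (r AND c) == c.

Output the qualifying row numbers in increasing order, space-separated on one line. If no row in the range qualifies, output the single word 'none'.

Row r has 2^popcount(r) filled cells, so we need popcount(r) = log2(4) = 2.
Scan r = 2..34 and keep those with exactly 2 one-bits:
r=2=10 popcount=1 -> skip
r=3=11 popcount=2 -> KEEP
r=4=100 popcount=1 -> skip
r=5=101 popcount=2 -> KEEP
r=6=110 popcount=2 -> KEEP
r=7=111 popcount=3 -> skip
r=8=1000 popcount=1 -> skip
r=9=1001 popcount=2 -> KEEP
r=10=1010 popcount=2 -> KEEP
r=11=1011 popcount=3 -> skip
r=12=1100 popcount=2 -> KEEP
r=13=1101 popcount=3 -> skip
r=14=1110 popcount=3 -> skip
r=15=1111 popcount=4 -> skip
r=16=10000 popcount=1 -> skip
r=17=10001 popcount=2 -> KEEP
r=18=10010 popcount=2 -> KEEP
r=19=10011 popcount=3 -> skip
r=20=10100 popcount=2 -> KEEP
r=21=10101 popcount=3 -> skip
r=22=10110 popcount=3 -> skip
r=23=10111 popcount=4 -> skip
r=24=11000 popcount=2 -> KEEP
r=25=11001 popcount=3 -> skip
r=26=11010 popcount=3 -> skip
r=27=11011 popcount=4 -> skip
r=28=11100 popcount=3 -> skip
r=29=11101 popcount=4 -> skip
r=30=11110 popcount=4 -> skip
r=31=11111 popcount=5 -> skip
r=32=100000 popcount=1 -> skip
r=33=100001 popcount=2 -> KEEP
r=34=100010 popcount=2 -> KEEP
Kept rows: 3 5 6 9 10 12 17 18 20 24 33 34

Answer: 3 5 6 9 10 12 17 18 20 24 33 34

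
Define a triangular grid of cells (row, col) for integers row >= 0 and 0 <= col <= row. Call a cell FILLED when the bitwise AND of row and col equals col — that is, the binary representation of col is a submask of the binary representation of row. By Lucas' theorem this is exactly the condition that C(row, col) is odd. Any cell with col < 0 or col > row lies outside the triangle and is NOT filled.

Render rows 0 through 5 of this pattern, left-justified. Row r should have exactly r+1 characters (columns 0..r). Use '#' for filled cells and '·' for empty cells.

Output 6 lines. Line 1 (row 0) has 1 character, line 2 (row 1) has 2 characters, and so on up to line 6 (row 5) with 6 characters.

Answer: #
##
#·#
####
#···#
##··##

Derivation:
r0=0: #
r1=1: ##
r2=10: #·#
r3=11: ####
r4=100: #···#
r5=101: ##··##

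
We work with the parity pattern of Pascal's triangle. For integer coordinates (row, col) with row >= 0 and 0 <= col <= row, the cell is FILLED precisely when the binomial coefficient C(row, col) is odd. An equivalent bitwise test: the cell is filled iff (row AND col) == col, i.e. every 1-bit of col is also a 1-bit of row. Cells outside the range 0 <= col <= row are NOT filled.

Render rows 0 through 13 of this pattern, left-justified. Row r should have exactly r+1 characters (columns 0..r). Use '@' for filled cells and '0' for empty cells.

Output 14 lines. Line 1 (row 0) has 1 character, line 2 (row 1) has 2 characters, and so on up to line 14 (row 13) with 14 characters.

r0=0: @
r1=1: @@
r2=10: @0@
r3=11: @@@@
r4=100: @000@
r5=101: @@00@@
r6=110: @0@0@0@
r7=111: @@@@@@@@
r8=1000: @0000000@
r9=1001: @@000000@@
r10=1010: @0@00000@0@
r11=1011: @@@@0000@@@@
r12=1100: @000@000@000@
r13=1101: @@00@@00@@00@@

Answer: @
@@
@0@
@@@@
@000@
@@00@@
@0@0@0@
@@@@@@@@
@0000000@
@@000000@@
@0@00000@0@
@@@@0000@@@@
@000@000@000@
@@00@@00@@00@@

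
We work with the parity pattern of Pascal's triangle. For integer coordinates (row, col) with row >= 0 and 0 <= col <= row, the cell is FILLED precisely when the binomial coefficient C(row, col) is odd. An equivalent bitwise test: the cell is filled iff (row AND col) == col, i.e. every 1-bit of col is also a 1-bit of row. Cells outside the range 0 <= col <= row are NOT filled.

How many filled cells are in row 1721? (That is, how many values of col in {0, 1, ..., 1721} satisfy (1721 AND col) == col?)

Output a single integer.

Answer: 128

Derivation:
1721 in binary = 11010111001
popcount(1721) = number of 1-bits in 11010111001 = 7
A col c satisfies (1721 AND c) == c iff every set bit of c is also set in 1721; each of the 7 set bits of 1721 can independently be on or off in c.
count = 2^7 = 128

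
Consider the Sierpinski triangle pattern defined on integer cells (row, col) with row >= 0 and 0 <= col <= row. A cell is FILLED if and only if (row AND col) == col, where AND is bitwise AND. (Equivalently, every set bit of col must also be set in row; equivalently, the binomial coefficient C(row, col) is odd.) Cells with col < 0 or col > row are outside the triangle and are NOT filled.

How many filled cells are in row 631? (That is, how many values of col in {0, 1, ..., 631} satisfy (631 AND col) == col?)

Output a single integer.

Answer: 128

Derivation:
631 in binary = 1001110111
popcount(631) = number of 1-bits in 1001110111 = 7
A col c satisfies (631 AND c) == c iff every set bit of c is also set in 631; each of the 7 set bits of 631 can independently be on or off in c.
count = 2^7 = 128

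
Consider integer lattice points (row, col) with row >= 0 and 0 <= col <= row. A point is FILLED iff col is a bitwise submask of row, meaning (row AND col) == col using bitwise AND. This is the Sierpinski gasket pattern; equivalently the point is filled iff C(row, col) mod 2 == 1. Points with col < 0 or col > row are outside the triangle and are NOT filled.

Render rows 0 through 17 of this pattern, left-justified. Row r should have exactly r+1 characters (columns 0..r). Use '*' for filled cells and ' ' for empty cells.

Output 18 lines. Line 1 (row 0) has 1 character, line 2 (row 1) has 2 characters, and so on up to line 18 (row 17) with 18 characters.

Answer: *
**
* *
****
*   *
**  **
* * * *
********
*       *
**      **
* *     * *
****    ****
*   *   *   *
**  **  **  **
* * * * * * * *
****************
*               *
**              **

Derivation:
r0=0: *
r1=1: **
r2=10: * *
r3=11: ****
r4=100: *   *
r5=101: **  **
r6=110: * * * *
r7=111: ********
r8=1000: *       *
r9=1001: **      **
r10=1010: * *     * *
r11=1011: ****    ****
r12=1100: *   *   *   *
r13=1101: **  **  **  **
r14=1110: * * * * * * * *
r15=1111: ****************
r16=10000: *               *
r17=10001: **              **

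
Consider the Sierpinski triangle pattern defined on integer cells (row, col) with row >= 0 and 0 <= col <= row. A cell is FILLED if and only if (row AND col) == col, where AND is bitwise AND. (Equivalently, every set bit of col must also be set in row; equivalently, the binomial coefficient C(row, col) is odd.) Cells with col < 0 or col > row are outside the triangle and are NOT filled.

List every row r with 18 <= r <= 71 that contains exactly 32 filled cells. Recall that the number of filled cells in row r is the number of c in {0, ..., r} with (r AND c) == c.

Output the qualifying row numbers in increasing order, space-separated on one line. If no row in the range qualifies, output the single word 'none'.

Answer: 31 47 55 59 61 62

Derivation:
Row r has 2^popcount(r) filled cells, so we need popcount(r) = log2(32) = 5.
Scan r = 18..71 and keep those with exactly 5 one-bits:
r=18=10010 popcount=2 -> skip
r=19=10011 popcount=3 -> skip
r=20=10100 popcount=2 -> skip
r=21=10101 popcount=3 -> skip
r=22=10110 popcount=3 -> skip
r=23=10111 popcount=4 -> skip
r=24=11000 popcount=2 -> skip
r=25=11001 popcount=3 -> skip
r=26=11010 popcount=3 -> skip
r=27=11011 popcount=4 -> skip
r=28=11100 popcount=3 -> skip
r=29=11101 popcount=4 -> skip
r=30=11110 popcount=4 -> skip
r=31=11111 popcount=5 -> KEEP
r=32=100000 popcount=1 -> skip
r=33=100001 popcount=2 -> skip
r=34=100010 popcount=2 -> skip
r=35=100011 popcount=3 -> skip
r=36=100100 popcount=2 -> skip
r=37=100101 popcount=3 -> skip
r=38=100110 popcount=3 -> skip
r=39=100111 popcount=4 -> skip
r=40=101000 popcount=2 -> skip
r=41=101001 popcount=3 -> skip
r=42=101010 popcount=3 -> skip
r=43=101011 popcount=4 -> skip
r=44=101100 popcount=3 -> skip
r=45=101101 popcount=4 -> skip
r=46=101110 popcount=4 -> skip
r=47=101111 popcount=5 -> KEEP
r=48=110000 popcount=2 -> skip
r=49=110001 popcount=3 -> skip
r=50=110010 popcount=3 -> skip
r=51=110011 popcount=4 -> skip
r=52=110100 popcount=3 -> skip
r=53=110101 popcount=4 -> skip
r=54=110110 popcount=4 -> skip
r=55=110111 popcount=5 -> KEEP
r=56=111000 popcount=3 -> skip
r=57=111001 popcount=4 -> skip
r=58=111010 popcount=4 -> skip
r=59=111011 popcount=5 -> KEEP
r=60=111100 popcount=4 -> skip
r=61=111101 popcount=5 -> KEEP
r=62=111110 popcount=5 -> KEEP
r=63=111111 popcount=6 -> skip
r=64=1000000 popcount=1 -> skip
r=65=1000001 popcount=2 -> skip
r=66=1000010 popcount=2 -> skip
r=67=1000011 popcount=3 -> skip
r=68=1000100 popcount=2 -> skip
r=69=1000101 popcount=3 -> skip
r=70=1000110 popcount=3 -> skip
r=71=1000111 popcount=4 -> skip
Kept rows: 31 47 55 59 61 62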